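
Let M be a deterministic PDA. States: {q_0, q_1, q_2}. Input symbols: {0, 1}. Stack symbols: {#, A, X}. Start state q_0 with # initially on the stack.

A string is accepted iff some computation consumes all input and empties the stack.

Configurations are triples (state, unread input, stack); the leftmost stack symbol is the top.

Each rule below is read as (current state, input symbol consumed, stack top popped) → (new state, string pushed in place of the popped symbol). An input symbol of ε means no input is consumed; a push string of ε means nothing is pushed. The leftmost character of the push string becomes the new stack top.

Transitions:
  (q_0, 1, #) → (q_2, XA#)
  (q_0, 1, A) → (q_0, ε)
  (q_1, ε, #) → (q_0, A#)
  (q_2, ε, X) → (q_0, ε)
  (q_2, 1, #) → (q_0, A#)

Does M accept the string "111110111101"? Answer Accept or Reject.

(q_0, 111110111101, #)
  read 1, top #: go to q_2, push XA# → (q_2, 11110111101, XA#)
  ε-move, top X: go to q_0, push ε → (q_0, 11110111101, A#)
  read 1, top A: go to q_0, push ε → (q_0, 1110111101, #)
  read 1, top #: go to q_2, push XA# → (q_2, 110111101, XA#)
  ε-move, top X: go to q_0, push ε → (q_0, 110111101, A#)
  read 1, top A: go to q_0, push ε → (q_0, 10111101, #)
  read 1, top #: go to q_2, push XA# → (q_2, 0111101, XA#)
  ε-move, top X: go to q_0, push ε → (q_0, 0111101, A#)
No transition applies at (q_0, 0111101, A#); input not fully consumed.

Reject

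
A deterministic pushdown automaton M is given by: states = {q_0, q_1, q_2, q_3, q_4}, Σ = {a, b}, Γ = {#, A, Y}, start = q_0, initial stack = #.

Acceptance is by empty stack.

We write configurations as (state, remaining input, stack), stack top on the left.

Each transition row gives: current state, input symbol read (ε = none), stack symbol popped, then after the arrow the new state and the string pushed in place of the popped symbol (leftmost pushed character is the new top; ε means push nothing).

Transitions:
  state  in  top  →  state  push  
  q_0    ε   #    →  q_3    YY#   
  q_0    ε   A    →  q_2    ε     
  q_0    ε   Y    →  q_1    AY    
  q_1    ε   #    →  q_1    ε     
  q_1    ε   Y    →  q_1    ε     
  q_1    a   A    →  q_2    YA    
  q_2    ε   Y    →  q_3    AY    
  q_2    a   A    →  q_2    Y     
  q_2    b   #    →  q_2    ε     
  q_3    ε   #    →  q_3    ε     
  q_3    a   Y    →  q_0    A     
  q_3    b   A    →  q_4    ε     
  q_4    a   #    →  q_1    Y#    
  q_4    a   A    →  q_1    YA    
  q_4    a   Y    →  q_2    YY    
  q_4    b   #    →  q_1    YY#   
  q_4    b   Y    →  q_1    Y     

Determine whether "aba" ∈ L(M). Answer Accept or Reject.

(q_0, aba, #) ⊢ (q_3, aba, YY#) ⊢ (q_0, ba, AY#) ⊢ (q_2, ba, Y#) ⊢ (q_3, ba, AY#) ⊢ (q_4, a, Y#) ⊢ (q_2, ε, YY#) ⊢ (q_3, ε, AYY#)
All input consumed; stack is AYY#, not empty, and no further ε-move applies.

Reject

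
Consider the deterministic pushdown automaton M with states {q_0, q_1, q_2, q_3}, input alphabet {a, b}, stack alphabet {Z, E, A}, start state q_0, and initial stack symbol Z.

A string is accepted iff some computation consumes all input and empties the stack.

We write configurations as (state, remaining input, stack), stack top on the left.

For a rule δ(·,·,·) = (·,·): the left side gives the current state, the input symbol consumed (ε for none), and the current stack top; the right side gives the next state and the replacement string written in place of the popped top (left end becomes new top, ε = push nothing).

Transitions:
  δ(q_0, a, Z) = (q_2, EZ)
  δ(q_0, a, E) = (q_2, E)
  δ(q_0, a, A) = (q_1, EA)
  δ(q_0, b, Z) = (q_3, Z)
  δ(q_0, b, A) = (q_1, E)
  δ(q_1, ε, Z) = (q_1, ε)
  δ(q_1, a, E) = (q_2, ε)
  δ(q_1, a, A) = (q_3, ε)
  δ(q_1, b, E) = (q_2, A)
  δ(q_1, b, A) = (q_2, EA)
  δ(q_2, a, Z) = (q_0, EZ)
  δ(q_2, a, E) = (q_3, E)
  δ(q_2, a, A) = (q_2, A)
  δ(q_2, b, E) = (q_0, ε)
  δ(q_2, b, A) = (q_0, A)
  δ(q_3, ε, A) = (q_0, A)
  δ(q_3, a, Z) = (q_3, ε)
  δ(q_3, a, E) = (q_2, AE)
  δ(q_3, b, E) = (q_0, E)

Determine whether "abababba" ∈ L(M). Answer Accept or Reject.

(q_0, abababba, Z) ⊢ (q_2, bababba, EZ) ⊢ (q_0, ababba, Z) ⊢ (q_2, babba, EZ) ⊢ (q_0, abba, Z) ⊢ (q_2, bba, EZ) ⊢ (q_0, ba, Z) ⊢ (q_3, a, Z) ⊢ (q_3, ε, ε)
All input consumed and the stack is empty.

Accept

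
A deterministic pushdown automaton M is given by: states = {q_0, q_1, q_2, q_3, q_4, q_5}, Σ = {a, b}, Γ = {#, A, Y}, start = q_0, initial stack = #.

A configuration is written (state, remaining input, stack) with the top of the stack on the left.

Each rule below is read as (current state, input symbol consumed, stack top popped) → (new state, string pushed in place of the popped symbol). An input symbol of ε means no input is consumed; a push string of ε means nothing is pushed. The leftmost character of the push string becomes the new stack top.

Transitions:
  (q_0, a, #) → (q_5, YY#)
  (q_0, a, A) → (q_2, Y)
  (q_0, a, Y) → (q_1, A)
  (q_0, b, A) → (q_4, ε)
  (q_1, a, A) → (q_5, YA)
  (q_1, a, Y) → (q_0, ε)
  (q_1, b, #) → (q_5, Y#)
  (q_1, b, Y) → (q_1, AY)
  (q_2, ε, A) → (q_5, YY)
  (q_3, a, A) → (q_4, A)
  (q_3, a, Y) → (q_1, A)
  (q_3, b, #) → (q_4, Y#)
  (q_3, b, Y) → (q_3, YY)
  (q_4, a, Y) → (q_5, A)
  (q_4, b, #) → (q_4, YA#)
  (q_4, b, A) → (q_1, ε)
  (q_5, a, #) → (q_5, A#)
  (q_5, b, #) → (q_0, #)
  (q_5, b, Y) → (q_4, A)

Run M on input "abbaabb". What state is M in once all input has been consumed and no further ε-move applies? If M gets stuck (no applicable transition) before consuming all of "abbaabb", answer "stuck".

q_1

(q_0, abbaabb, #)
  read a, top #: go to q_5, push YY# → (q_5, bbaabb, YY#)
  read b, top Y: go to q_4, push A → (q_4, baabb, AY#)
  read b, top A: go to q_1, push ε → (q_1, aabb, Y#)
  read a, top Y: go to q_0, push ε → (q_0, abb, #)
  read a, top #: go to q_5, push YY# → (q_5, bb, YY#)
  read b, top Y: go to q_4, push A → (q_4, b, AY#)
  read b, top A: go to q_1, push ε → (q_1, ε, Y#)
All input consumed; M is in state q_1.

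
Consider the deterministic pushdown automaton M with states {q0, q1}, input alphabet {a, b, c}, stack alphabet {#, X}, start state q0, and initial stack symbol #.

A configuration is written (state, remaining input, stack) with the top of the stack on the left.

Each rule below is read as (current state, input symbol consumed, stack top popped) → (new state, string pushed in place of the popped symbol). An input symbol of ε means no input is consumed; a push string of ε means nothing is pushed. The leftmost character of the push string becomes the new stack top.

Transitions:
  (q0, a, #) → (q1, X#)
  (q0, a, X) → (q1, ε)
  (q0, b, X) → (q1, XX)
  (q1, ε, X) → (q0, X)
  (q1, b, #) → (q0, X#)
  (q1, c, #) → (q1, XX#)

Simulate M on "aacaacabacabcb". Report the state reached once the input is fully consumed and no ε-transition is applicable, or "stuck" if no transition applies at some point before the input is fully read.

stuck

(q0, aacaacabacabcb, #) ⊢ (q1, acaacabacabcb, X#) ⊢ (q0, acaacabacabcb, X#) ⊢ (q1, caacabacabcb, #) ⊢ (q1, aacabacabcb, XX#) ⊢ (q0, aacabacabcb, XX#) ⊢ (q1, acabacabcb, X#) ⊢ (q0, acabacabcb, X#) ⊢ (q1, cabacabcb, #) ⊢ (q1, abacabcb, XX#) ⊢ (q0, abacabcb, XX#) ⊢ (q1, bacabcb, X#) ⊢ (q0, bacabcb, X#) ⊢ (q1, acabcb, XX#) ⊢ (q0, acabcb, XX#) ⊢ (q1, cabcb, X#) ⊢ (q0, cabcb, X#)
No transition for (q0, c, top X); M blocks with input cabcb remaining.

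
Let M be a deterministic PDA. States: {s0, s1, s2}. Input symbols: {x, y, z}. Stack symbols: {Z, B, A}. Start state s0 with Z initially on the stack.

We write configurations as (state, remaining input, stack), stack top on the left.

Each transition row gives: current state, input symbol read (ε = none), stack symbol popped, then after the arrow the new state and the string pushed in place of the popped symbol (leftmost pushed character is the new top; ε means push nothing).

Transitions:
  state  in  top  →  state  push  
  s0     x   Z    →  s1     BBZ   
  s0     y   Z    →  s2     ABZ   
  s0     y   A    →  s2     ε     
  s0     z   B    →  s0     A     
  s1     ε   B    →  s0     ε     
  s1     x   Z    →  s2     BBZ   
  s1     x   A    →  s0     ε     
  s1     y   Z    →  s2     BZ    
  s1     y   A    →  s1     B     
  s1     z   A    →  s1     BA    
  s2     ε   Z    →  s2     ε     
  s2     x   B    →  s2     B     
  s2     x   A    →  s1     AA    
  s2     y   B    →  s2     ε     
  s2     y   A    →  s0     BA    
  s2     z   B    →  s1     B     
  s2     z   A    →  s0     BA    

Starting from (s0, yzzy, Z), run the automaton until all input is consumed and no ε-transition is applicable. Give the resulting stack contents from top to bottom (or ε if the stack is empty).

(s0, yzzy, Z)
  read y, top Z: go to s2, push ABZ → (s2, zzy, ABZ)
  read z, top A: go to s0, push BA → (s0, zy, BABZ)
  read z, top B: go to s0, push A → (s0, y, AABZ)
  read y, top A: go to s2, push ε → (s2, ε, ABZ)
All input consumed in state s2 with stack ABZ.

ABZ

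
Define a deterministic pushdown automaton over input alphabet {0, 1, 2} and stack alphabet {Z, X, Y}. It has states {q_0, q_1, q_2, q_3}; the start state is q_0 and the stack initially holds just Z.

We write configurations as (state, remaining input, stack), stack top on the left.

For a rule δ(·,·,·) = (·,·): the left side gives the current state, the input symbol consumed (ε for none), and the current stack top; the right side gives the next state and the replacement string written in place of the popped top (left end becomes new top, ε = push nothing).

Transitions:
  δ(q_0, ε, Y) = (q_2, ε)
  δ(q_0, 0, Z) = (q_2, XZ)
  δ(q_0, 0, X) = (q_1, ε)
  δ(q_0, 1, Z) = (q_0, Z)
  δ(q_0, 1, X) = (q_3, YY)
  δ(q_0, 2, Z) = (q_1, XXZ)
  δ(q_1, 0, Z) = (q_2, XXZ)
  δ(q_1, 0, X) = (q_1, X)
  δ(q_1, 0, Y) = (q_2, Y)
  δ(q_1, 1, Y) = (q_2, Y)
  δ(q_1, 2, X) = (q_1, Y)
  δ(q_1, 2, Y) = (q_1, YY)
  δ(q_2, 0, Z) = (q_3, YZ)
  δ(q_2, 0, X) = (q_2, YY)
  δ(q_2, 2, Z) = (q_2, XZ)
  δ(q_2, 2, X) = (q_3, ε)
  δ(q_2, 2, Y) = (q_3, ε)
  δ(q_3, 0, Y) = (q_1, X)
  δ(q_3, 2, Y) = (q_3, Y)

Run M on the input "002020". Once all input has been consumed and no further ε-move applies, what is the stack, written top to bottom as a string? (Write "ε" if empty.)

(q_0, 002020, Z)
  read 0, top Z: go to q_2, push XZ → (q_2, 02020, XZ)
  read 0, top X: go to q_2, push YY → (q_2, 2020, YYZ)
  read 2, top Y: go to q_3, push ε → (q_3, 020, YZ)
  read 0, top Y: go to q_1, push X → (q_1, 20, XZ)
  read 2, top X: go to q_1, push Y → (q_1, 0, YZ)
  read 0, top Y: go to q_2, push Y → (q_2, ε, YZ)
All input consumed in state q_2 with stack YZ.

YZ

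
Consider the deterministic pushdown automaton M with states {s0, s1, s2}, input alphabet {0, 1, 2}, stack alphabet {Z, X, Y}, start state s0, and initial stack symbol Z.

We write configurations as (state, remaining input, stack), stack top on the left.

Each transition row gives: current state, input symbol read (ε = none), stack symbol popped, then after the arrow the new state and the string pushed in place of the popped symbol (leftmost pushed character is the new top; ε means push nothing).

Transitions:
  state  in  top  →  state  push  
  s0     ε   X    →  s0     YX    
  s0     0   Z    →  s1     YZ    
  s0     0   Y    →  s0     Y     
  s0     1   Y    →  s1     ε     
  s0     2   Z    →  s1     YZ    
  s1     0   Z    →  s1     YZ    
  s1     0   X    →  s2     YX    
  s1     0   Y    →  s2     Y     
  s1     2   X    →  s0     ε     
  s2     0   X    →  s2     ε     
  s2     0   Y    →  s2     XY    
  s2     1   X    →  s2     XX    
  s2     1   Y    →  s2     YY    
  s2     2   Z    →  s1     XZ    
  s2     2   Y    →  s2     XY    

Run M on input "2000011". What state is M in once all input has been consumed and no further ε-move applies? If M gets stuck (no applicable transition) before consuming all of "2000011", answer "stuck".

(s0, 2000011, Z) ⊢ (s1, 000011, YZ) ⊢ (s2, 00011, YZ) ⊢ (s2, 0011, XYZ) ⊢ (s2, 011, YZ) ⊢ (s2, 11, XYZ) ⊢ (s2, 1, XXYZ) ⊢ (s2, ε, XXXYZ)
All input consumed; M is in state s2.

s2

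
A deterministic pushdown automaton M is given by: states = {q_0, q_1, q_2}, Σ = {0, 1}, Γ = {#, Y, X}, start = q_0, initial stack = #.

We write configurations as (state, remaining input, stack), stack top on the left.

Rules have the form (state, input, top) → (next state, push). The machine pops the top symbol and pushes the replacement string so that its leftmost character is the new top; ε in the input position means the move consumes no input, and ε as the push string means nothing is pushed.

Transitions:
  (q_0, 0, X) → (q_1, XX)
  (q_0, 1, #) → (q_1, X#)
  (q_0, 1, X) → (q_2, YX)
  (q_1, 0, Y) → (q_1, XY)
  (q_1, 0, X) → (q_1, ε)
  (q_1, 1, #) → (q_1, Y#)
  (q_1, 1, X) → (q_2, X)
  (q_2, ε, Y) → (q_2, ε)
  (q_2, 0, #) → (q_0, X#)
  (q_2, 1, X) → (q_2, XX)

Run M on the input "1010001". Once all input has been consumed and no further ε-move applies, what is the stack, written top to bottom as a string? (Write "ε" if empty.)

XY#

(q_0, 1010001, #) ⊢ (q_1, 010001, X#) ⊢ (q_1, 10001, #) ⊢ (q_1, 0001, Y#) ⊢ (q_1, 001, XY#) ⊢ (q_1, 01, Y#) ⊢ (q_1, 1, XY#) ⊢ (q_2, ε, XY#)
All input consumed in state q_2 with stack XY#.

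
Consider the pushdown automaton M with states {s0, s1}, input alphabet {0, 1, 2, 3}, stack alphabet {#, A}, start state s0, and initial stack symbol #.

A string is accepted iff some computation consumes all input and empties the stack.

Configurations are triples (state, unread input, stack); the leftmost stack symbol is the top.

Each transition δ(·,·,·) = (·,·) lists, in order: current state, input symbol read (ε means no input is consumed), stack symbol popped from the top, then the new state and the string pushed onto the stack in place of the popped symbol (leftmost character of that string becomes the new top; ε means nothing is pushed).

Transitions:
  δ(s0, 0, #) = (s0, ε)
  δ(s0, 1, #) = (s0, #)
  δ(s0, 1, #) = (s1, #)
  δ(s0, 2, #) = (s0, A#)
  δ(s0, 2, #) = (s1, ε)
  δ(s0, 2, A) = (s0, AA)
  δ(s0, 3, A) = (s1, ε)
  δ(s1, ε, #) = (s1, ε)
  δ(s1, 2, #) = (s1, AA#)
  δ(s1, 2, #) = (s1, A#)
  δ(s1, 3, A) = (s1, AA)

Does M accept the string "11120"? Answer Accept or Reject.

No computation consumes all input and empties the stack.

Reject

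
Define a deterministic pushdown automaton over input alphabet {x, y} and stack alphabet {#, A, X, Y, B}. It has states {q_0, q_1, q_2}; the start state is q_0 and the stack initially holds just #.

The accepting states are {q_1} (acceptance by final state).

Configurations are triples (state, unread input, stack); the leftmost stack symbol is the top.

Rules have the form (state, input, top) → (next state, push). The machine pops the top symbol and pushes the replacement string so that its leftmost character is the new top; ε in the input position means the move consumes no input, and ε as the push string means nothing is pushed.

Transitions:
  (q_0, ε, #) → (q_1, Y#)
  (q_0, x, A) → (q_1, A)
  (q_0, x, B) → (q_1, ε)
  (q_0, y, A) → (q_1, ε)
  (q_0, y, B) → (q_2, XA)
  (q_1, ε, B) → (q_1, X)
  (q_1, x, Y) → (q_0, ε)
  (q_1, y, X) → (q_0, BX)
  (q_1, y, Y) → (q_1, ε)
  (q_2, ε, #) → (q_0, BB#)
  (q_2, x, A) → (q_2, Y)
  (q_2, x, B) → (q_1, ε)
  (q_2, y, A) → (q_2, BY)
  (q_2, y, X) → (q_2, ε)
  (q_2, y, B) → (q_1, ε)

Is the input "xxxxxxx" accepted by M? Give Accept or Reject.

Accept

(q_0, xxxxxxx, #)
  ε-move, top #: go to q_1, push Y# → (q_1, xxxxxxx, Y#)
  read x, top Y: go to q_0, push ε → (q_0, xxxxxx, #)
  ε-move, top #: go to q_1, push Y# → (q_1, xxxxxx, Y#)
  read x, top Y: go to q_0, push ε → (q_0, xxxxx, #)
  ε-move, top #: go to q_1, push Y# → (q_1, xxxxx, Y#)
  read x, top Y: go to q_0, push ε → (q_0, xxxx, #)
  ε-move, top #: go to q_1, push Y# → (q_1, xxxx, Y#)
  read x, top Y: go to q_0, push ε → (q_0, xxx, #)
  ε-move, top #: go to q_1, push Y# → (q_1, xxx, Y#)
  read x, top Y: go to q_0, push ε → (q_0, xx, #)
  ε-move, top #: go to q_1, push Y# → (q_1, xx, Y#)
  read x, top Y: go to q_0, push ε → (q_0, x, #)
  ε-move, top #: go to q_1, push Y# → (q_1, x, Y#)
  read x, top Y: go to q_0, push ε → (q_0, ε, #)
  ε-move, top #: go to q_1, push Y# → (q_1, ε, Y#)
All input consumed; state q_1 ∈ F.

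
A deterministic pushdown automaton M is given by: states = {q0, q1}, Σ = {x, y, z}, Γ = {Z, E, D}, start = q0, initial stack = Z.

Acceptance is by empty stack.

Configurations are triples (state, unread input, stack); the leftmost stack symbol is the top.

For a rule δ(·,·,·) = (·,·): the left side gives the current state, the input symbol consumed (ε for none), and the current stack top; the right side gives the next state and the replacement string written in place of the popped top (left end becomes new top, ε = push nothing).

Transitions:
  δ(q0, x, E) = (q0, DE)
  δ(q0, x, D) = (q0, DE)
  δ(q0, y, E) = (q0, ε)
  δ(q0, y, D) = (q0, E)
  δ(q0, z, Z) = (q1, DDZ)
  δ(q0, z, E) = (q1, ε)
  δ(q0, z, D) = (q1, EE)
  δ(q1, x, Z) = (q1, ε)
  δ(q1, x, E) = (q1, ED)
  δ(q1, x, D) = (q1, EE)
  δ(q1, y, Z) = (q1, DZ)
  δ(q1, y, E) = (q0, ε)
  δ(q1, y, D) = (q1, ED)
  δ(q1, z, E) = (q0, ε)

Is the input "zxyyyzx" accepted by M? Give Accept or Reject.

Accept

(q0, zxyyyzx, Z) ⊢ (q1, xyyyzx, DDZ) ⊢ (q1, yyyzx, EEDZ) ⊢ (q0, yyzx, EDZ) ⊢ (q0, yzx, DZ) ⊢ (q0, zx, EZ) ⊢ (q1, x, Z) ⊢ (q1, ε, ε)
All input consumed and the stack is empty.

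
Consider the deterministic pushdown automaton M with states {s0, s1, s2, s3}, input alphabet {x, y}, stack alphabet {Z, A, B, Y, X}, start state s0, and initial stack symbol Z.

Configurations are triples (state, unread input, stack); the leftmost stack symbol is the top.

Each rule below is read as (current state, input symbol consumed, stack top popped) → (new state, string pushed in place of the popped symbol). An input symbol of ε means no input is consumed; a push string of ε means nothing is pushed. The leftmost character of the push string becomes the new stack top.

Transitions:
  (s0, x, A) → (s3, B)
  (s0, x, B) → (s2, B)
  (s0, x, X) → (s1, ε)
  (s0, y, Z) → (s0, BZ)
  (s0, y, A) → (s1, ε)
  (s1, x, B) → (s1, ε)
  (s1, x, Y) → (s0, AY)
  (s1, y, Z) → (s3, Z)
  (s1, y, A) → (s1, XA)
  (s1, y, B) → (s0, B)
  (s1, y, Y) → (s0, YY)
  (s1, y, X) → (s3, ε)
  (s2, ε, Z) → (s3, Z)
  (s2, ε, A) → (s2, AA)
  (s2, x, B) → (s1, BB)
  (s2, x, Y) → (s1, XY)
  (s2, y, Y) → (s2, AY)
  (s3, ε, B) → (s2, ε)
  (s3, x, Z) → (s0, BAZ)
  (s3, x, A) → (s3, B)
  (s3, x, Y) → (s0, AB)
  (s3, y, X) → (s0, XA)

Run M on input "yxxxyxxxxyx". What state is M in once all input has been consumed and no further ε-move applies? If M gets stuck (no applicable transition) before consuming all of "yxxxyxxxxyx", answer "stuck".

s0

(s0, yxxxyxxxxyx, Z)
  read y, top Z: go to s0, push BZ → (s0, xxxyxxxxyx, BZ)
  read x, top B: go to s2, push B → (s2, xxyxxxxyx, BZ)
  read x, top B: go to s1, push BB → (s1, xyxxxxyx, BBZ)
  read x, top B: go to s1, push ε → (s1, yxxxxyx, BZ)
  read y, top B: go to s0, push B → (s0, xxxxyx, BZ)
  read x, top B: go to s2, push B → (s2, xxxyx, BZ)
  read x, top B: go to s1, push BB → (s1, xxyx, BBZ)
  read x, top B: go to s1, push ε → (s1, xyx, BZ)
  read x, top B: go to s1, push ε → (s1, yx, Z)
  read y, top Z: go to s3, push Z → (s3, x, Z)
  read x, top Z: go to s0, push BAZ → (s0, ε, BAZ)
All input consumed; M is in state s0.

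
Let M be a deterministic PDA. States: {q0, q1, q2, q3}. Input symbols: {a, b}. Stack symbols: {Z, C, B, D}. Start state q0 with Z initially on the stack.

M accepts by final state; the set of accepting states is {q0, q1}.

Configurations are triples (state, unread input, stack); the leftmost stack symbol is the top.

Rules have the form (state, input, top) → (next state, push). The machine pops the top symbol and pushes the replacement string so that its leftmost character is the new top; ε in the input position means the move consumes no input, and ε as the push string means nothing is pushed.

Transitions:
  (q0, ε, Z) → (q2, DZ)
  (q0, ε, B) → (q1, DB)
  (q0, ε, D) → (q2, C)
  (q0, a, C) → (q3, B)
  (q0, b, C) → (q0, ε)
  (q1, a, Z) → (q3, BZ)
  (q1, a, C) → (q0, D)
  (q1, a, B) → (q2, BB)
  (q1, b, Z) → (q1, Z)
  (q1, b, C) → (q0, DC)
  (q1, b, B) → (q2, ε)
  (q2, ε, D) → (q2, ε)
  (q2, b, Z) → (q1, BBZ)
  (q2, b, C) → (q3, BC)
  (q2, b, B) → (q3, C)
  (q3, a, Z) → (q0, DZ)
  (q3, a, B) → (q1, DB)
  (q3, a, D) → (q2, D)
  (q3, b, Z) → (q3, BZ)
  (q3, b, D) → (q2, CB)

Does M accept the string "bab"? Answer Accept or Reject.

(q0, bab, Z)
  ε-move, top Z: go to q2, push DZ → (q2, bab, DZ)
  ε-move, top D: go to q2, push ε → (q2, bab, Z)
  read b, top Z: go to q1, push BBZ → (q1, ab, BBZ)
  read a, top B: go to q2, push BB → (q2, b, BBBZ)
  read b, top B: go to q3, push C → (q3, ε, CBBZ)
All input consumed; state q3 ∉ F and no further ε-move applies.

Reject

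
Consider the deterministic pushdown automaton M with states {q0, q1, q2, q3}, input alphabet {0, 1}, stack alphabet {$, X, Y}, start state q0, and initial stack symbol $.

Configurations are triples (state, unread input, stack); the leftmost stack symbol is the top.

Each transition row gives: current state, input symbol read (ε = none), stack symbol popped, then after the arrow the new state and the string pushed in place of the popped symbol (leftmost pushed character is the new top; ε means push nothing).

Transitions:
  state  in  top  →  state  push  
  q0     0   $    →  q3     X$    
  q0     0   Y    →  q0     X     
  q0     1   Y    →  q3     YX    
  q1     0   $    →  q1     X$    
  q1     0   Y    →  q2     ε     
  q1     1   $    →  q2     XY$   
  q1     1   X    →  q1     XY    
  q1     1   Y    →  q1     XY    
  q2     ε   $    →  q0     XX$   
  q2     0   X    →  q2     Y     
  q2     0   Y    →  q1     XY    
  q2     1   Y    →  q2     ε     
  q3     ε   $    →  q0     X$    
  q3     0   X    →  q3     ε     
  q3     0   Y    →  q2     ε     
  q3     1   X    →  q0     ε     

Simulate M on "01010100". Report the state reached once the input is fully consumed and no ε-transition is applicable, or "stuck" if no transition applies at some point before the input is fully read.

(q0, 01010100, $)
  read 0, top $: go to q3, push X$ → (q3, 1010100, X$)
  read 1, top X: go to q0, push ε → (q0, 010100, $)
  read 0, top $: go to q3, push X$ → (q3, 10100, X$)
  read 1, top X: go to q0, push ε → (q0, 0100, $)
  read 0, top $: go to q3, push X$ → (q3, 100, X$)
  read 1, top X: go to q0, push ε → (q0, 00, $)
  read 0, top $: go to q3, push X$ → (q3, 0, X$)
  read 0, top X: go to q3, push ε → (q3, ε, $)
  ε-move, top $: go to q0, push X$ → (q0, ε, X$)
All input consumed; M is in state q0.

q0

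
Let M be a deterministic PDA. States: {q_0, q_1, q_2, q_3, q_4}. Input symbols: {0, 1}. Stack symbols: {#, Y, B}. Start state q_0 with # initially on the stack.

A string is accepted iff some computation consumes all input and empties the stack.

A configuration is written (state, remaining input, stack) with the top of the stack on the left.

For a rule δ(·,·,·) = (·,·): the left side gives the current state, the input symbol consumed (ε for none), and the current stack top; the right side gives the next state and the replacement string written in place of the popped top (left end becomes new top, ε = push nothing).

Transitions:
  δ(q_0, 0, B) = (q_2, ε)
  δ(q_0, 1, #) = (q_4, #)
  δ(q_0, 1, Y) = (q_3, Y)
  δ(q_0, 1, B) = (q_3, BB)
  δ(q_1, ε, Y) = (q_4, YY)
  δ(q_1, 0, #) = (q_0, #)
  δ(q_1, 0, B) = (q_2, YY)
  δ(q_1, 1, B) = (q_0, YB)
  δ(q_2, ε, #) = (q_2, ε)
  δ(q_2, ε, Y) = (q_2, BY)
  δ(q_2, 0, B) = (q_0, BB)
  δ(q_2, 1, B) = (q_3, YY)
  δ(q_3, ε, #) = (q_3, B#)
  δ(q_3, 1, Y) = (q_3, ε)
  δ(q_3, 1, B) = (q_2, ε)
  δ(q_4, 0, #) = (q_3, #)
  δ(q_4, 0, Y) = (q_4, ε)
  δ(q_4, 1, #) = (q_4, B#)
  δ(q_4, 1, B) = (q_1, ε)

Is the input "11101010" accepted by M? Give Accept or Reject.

(q_0, 11101010, #)
  read 1, top #: go to q_4, push # → (q_4, 1101010, #)
  read 1, top #: go to q_4, push B# → (q_4, 101010, B#)
  read 1, top B: go to q_1, push ε → (q_1, 01010, #)
  read 0, top #: go to q_0, push # → (q_0, 1010, #)
  read 1, top #: go to q_4, push # → (q_4, 010, #)
  read 0, top #: go to q_3, push # → (q_3, 10, #)
  ε-move, top #: go to q_3, push B# → (q_3, 10, B#)
  read 1, top B: go to q_2, push ε → (q_2, 0, #)
  ε-move, top #: go to q_2, push ε → (q_2, 0, ε)
No transition applies at (q_2, 0, ε); input not fully consumed.

Reject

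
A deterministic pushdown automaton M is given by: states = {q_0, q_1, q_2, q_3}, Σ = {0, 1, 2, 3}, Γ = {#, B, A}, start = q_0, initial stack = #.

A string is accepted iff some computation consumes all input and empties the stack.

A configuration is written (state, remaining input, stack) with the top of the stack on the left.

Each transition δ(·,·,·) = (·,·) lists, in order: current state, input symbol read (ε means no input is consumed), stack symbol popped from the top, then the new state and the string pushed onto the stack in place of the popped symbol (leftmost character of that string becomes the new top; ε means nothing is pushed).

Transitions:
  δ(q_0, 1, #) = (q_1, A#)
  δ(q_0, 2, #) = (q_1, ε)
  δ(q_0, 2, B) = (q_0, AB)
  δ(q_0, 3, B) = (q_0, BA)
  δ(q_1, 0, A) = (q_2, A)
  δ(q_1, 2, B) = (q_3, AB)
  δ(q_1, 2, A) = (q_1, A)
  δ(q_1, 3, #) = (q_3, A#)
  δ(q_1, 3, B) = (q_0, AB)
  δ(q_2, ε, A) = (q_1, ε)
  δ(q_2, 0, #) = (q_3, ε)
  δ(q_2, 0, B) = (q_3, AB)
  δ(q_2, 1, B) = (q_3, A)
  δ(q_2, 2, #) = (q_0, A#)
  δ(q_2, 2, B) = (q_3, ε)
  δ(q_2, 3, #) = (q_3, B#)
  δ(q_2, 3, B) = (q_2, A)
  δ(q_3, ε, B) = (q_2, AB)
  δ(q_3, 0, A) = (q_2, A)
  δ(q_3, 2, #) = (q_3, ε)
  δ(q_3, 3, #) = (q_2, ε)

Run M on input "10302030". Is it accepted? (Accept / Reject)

(q_0, 10302030, #)
  read 1, top #: go to q_1, push A# → (q_1, 0302030, A#)
  read 0, top A: go to q_2, push A → (q_2, 302030, A#)
  ε-move, top A: go to q_1, push ε → (q_1, 302030, #)
  read 3, top #: go to q_3, push A# → (q_3, 02030, A#)
  read 0, top A: go to q_2, push A → (q_2, 2030, A#)
  ε-move, top A: go to q_1, push ε → (q_1, 2030, #)
No transition applies at (q_1, 2030, #); input not fully consumed.

Reject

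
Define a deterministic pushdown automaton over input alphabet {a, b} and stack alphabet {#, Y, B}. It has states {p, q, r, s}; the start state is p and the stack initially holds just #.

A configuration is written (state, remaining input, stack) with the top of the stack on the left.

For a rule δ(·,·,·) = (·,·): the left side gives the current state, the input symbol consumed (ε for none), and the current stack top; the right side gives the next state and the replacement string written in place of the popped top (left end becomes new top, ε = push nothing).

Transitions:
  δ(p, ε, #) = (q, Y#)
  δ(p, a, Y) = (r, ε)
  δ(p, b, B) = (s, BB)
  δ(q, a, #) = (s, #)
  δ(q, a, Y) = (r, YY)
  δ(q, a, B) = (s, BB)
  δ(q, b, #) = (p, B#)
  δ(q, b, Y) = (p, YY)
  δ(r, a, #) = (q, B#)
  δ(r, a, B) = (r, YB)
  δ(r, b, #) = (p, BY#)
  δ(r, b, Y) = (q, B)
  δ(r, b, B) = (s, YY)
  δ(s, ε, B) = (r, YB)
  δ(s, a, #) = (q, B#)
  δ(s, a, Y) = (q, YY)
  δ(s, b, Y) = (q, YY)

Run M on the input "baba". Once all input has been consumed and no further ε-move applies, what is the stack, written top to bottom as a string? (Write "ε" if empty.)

(p, baba, #) ⊢ (q, baba, Y#) ⊢ (p, aba, YY#) ⊢ (r, ba, Y#) ⊢ (q, a, B#) ⊢ (s, ε, BB#) ⊢ (r, ε, YBB#)
All input consumed in state r with stack YBB#.

YBB#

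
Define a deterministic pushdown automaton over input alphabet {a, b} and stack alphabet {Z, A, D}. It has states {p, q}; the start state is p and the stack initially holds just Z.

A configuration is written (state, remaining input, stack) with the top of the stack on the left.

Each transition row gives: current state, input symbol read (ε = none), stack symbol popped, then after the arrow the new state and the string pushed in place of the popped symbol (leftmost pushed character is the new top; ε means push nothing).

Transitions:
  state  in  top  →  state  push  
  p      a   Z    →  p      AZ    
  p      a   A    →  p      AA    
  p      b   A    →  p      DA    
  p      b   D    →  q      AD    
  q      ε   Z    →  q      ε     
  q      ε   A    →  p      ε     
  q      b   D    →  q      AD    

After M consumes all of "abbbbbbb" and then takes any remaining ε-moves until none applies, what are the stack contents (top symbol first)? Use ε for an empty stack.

(p, abbbbbbb, Z)
  read a, top Z: go to p, push AZ → (p, bbbbbbb, AZ)
  read b, top A: go to p, push DA → (p, bbbbbb, DAZ)
  read b, top D: go to q, push AD → (q, bbbbb, ADAZ)
  ε-move, top A: go to p, push ε → (p, bbbbb, DAZ)
  read b, top D: go to q, push AD → (q, bbbb, ADAZ)
  ε-move, top A: go to p, push ε → (p, bbbb, DAZ)
  read b, top D: go to q, push AD → (q, bbb, ADAZ)
  ε-move, top A: go to p, push ε → (p, bbb, DAZ)
  read b, top D: go to q, push AD → (q, bb, ADAZ)
  ε-move, top A: go to p, push ε → (p, bb, DAZ)
  read b, top D: go to q, push AD → (q, b, ADAZ)
  ε-move, top A: go to p, push ε → (p, b, DAZ)
  read b, top D: go to q, push AD → (q, ε, ADAZ)
  ε-move, top A: go to p, push ε → (p, ε, DAZ)
All input consumed in state p with stack DAZ.

DAZ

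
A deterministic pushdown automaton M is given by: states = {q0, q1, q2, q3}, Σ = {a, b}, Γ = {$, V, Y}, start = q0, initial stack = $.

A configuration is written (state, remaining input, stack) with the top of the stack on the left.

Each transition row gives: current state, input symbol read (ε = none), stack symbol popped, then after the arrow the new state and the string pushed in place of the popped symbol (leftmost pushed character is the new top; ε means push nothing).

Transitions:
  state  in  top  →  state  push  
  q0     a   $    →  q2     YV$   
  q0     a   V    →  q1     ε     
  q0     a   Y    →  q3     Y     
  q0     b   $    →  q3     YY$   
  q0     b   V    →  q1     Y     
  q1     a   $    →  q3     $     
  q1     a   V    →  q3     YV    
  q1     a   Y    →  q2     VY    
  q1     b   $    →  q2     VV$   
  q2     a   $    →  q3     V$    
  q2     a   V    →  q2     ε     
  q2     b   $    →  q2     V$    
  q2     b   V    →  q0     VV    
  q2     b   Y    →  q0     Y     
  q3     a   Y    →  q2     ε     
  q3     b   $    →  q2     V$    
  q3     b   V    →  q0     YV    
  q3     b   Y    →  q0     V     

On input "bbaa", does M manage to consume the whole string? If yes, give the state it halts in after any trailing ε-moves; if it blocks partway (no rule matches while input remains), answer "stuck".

q2

(q0, bbaa, $)
  read b, top $: go to q3, push YY$ → (q3, baa, YY$)
  read b, top Y: go to q0, push V → (q0, aa, VY$)
  read a, top V: go to q1, push ε → (q1, a, Y$)
  read a, top Y: go to q2, push VY → (q2, ε, VY$)
All input consumed; M is in state q2.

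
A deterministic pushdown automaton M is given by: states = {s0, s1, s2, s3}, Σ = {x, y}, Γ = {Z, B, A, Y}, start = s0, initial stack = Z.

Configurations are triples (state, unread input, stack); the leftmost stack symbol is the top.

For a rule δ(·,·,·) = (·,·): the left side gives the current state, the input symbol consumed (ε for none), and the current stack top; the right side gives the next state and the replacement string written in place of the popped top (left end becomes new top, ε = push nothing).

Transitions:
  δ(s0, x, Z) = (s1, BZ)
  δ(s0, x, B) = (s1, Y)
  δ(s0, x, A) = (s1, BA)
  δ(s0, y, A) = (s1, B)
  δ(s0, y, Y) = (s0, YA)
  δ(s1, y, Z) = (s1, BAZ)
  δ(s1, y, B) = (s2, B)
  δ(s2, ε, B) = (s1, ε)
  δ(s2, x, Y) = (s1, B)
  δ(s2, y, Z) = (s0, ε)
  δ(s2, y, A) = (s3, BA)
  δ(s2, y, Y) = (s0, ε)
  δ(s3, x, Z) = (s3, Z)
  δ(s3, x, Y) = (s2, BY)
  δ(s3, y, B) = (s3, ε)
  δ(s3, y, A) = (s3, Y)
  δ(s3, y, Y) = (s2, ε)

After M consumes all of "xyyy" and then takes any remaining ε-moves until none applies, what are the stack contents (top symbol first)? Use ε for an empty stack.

(s0, xyyy, Z) ⊢ (s1, yyy, BZ) ⊢ (s2, yy, BZ) ⊢ (s1, yy, Z) ⊢ (s1, y, BAZ) ⊢ (s2, ε, BAZ) ⊢ (s1, ε, AZ)
All input consumed in state s1 with stack AZ.

AZ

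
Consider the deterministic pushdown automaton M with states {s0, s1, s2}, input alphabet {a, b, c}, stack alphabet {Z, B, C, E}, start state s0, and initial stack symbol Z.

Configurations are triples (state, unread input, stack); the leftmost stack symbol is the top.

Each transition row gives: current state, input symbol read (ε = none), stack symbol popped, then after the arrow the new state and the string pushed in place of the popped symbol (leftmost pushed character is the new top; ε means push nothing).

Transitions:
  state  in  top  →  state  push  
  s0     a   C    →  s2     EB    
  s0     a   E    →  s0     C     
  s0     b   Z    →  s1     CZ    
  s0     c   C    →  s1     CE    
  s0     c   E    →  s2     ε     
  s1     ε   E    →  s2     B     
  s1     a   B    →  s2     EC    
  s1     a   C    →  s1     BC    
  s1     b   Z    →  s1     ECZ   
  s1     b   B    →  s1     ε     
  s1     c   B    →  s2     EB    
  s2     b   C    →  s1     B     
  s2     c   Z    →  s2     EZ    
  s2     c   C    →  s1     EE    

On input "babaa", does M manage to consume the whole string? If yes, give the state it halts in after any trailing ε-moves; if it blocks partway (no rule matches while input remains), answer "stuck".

s2

(s0, babaa, Z)
  read b, top Z: go to s1, push CZ → (s1, abaa, CZ)
  read a, top C: go to s1, push BC → (s1, baa, BCZ)
  read b, top B: go to s1, push ε → (s1, aa, CZ)
  read a, top C: go to s1, push BC → (s1, a, BCZ)
  read a, top B: go to s2, push EC → (s2, ε, ECCZ)
All input consumed; M is in state s2.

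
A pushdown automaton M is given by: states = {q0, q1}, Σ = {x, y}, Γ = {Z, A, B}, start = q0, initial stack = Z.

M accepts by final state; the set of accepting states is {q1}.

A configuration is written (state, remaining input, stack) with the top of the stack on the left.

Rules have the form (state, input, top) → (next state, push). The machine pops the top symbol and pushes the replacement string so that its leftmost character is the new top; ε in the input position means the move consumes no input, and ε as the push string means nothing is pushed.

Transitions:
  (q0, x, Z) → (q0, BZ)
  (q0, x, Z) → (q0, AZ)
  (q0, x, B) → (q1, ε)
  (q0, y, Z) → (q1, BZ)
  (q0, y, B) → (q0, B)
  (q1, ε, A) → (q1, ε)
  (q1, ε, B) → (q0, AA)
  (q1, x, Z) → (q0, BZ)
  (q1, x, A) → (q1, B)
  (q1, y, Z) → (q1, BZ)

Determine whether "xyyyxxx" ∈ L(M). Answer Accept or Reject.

Accept

One accepting computation: (q0, xyyyxxx, Z) ⊢ (q0, yyyxxx, BZ) ⊢ (q0, yyxxx, BZ) ⊢ (q0, yxxx, BZ) ⊢ (q0, xxx, BZ) ⊢ (q1, xx, Z) ⊢ (q0, x, BZ) ⊢ (q1, ε, Z)
All input consumed and state q1 ∈ F.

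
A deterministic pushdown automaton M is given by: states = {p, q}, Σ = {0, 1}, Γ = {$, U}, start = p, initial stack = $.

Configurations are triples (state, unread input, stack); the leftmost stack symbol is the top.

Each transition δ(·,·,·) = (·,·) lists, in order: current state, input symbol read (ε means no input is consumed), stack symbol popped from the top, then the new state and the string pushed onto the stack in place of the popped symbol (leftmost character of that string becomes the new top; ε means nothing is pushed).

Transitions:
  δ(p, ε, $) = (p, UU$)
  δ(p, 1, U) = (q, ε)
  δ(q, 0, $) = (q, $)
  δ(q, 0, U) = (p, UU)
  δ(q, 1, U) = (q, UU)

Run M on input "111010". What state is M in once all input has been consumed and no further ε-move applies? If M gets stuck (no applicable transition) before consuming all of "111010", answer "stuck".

p

(p, 111010, $)
  ε-move, top $: go to p, push UU$ → (p, 111010, UU$)
  read 1, top U: go to q, push ε → (q, 11010, U$)
  read 1, top U: go to q, push UU → (q, 1010, UU$)
  read 1, top U: go to q, push UU → (q, 010, UUU$)
  read 0, top U: go to p, push UU → (p, 10, UUUU$)
  read 1, top U: go to q, push ε → (q, 0, UUU$)
  read 0, top U: go to p, push UU → (p, ε, UUUU$)
All input consumed; M is in state p.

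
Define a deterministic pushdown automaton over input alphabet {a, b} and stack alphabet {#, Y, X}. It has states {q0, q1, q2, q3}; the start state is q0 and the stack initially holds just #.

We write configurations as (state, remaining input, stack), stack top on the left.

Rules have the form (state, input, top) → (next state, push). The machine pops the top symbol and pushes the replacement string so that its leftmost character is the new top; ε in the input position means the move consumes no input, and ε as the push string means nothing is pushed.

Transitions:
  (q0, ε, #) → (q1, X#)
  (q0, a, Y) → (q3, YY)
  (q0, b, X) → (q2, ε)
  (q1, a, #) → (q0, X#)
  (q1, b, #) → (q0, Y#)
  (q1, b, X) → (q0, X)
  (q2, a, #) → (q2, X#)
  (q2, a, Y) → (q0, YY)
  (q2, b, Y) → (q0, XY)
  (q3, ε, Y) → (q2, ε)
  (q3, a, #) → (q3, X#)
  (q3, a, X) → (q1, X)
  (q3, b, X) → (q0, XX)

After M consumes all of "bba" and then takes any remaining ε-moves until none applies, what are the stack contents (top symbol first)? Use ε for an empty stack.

X#

(q0, bba, #) ⊢ (q1, bba, X#) ⊢ (q0, ba, X#) ⊢ (q2, a, #) ⊢ (q2, ε, X#)
All input consumed in state q2 with stack X#.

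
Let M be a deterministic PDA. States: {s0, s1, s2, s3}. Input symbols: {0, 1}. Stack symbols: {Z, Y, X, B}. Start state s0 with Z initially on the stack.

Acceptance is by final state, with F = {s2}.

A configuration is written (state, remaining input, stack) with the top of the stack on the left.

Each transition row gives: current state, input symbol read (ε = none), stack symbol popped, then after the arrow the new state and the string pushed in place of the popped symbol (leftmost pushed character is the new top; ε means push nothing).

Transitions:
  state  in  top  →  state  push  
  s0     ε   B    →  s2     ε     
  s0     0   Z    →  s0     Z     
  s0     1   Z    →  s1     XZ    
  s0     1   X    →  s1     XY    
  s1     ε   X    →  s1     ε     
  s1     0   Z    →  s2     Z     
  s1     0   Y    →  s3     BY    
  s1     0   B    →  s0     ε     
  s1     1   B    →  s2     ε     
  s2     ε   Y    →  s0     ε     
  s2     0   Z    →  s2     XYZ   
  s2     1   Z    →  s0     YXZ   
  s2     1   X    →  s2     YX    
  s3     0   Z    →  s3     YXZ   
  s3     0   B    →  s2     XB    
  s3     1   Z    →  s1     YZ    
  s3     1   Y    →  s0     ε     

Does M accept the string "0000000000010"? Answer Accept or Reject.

(s0, 0000000000010, Z)
  read 0, top Z: go to s0, push Z → (s0, 000000000010, Z)
  read 0, top Z: go to s0, push Z → (s0, 00000000010, Z)
  read 0, top Z: go to s0, push Z → (s0, 0000000010, Z)
  read 0, top Z: go to s0, push Z → (s0, 000000010, Z)
  read 0, top Z: go to s0, push Z → (s0, 00000010, Z)
  read 0, top Z: go to s0, push Z → (s0, 0000010, Z)
  read 0, top Z: go to s0, push Z → (s0, 000010, Z)
  read 0, top Z: go to s0, push Z → (s0, 00010, Z)
  read 0, top Z: go to s0, push Z → (s0, 0010, Z)
  read 0, top Z: go to s0, push Z → (s0, 010, Z)
  read 0, top Z: go to s0, push Z → (s0, 10, Z)
  read 1, top Z: go to s1, push XZ → (s1, 0, XZ)
  ε-move, top X: go to s1, push ε → (s1, 0, Z)
  read 0, top Z: go to s2, push Z → (s2, ε, Z)
All input consumed; state s2 ∈ F.

Accept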